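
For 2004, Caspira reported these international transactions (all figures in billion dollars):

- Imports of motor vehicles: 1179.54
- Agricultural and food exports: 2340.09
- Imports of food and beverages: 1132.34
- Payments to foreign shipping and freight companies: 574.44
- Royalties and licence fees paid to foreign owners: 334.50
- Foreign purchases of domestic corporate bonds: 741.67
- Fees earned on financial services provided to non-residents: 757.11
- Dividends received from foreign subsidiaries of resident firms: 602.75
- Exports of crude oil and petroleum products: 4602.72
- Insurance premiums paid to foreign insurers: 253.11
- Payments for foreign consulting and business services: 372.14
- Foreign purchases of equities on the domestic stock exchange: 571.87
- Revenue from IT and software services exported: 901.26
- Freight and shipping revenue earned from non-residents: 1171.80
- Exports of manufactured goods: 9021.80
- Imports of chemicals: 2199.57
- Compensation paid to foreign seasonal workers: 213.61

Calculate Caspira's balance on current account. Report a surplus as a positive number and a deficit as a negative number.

13138.28

Goods: 4602.72 + 2340.09 - 2199.57 - 1179.54 + 9021.80 - 1132.34 = 11453.16
Services: -253.11 + 901.26 + 757.11 + 1171.80 - 372.14 - 334.50 - 574.44 = 1295.98
Primary income: -213.61 + 602.75 = 389.14
Current account = 11453.16 + 1295.98 + 389.14 = 13138.28
(Excluded from the current account — financial account: foreign purchases of domestic corporate bonds 741.67, foreign purchases of equities on the domestic stock exchange 571.87.)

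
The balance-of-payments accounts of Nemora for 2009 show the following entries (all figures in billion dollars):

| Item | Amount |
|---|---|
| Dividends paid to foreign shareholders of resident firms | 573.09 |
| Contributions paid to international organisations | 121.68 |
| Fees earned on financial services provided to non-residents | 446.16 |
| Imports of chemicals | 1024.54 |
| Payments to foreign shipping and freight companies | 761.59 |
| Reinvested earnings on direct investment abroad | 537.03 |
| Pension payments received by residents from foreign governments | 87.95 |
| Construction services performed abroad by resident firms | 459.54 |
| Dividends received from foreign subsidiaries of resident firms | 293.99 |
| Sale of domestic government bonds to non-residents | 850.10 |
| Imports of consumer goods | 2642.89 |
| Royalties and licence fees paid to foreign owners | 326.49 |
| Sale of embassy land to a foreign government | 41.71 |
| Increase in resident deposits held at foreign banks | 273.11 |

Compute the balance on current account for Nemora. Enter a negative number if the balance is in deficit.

Goods: -1024.54 - 2642.89 = -3667.43
Services: -326.49 - 761.59 + 459.54 + 446.16 = -182.38
Primary income: 537.03 - 573.09 + 293.99 = 257.93
Secondary income: 87.95 - 121.68 = -33.73
Current account = (-3667.43) + (-182.38) + 257.93 + (-33.73) = -3625.61
(Excluded from the current account — financial account: sale of domestic government bonds to non-residents 850.10, increase in resident deposits held at foreign banks 273.11; capital account: sale of embassy land to a foreign government 41.71.)

-3625.61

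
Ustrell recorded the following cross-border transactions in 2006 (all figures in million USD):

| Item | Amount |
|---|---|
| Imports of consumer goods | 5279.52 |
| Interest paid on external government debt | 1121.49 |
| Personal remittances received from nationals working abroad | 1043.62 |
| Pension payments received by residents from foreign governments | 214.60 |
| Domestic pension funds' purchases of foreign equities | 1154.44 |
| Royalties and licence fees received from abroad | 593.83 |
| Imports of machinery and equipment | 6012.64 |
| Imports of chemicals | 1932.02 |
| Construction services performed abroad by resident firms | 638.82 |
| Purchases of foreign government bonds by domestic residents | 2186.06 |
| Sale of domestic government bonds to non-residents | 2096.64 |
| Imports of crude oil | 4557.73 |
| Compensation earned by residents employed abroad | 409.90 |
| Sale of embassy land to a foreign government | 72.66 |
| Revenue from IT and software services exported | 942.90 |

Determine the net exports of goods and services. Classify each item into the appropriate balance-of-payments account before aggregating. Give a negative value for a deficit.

-15606.36

Goods: -1932.02 - 4557.73 - 5279.52 - 6012.64 = -17781.91
Services: 942.90 + 638.82 + 593.83 = 2175.55
Trade balance = -17781.91 + 2175.55 = -15606.36
(Excluded from the trade balance — primary income: interest paid on external government debt 1121.49, compensation earned by residents employed abroad 409.90; secondary income: personal remittances received from nationals working abroad 1043.62, pension payments received by residents from foreign governments 214.60; financial account: domestic pension funds' purchases of foreign equities 1154.44, purchases of foreign government bonds by domestic residents 2186.06, sale of domestic government bonds to non-residents 2096.64; capital account: sale of embassy land to a foreign government 72.66.)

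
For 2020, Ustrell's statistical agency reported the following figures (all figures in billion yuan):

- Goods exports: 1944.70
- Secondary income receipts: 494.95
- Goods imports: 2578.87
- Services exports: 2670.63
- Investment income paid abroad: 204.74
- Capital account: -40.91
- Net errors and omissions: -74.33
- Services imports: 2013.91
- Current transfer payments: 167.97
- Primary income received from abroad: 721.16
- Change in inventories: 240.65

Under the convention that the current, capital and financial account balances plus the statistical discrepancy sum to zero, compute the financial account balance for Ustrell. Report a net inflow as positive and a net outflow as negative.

-750.71

Goods balance = 1944.70 - 2578.87 = -634.17
Services balance = 2670.63 - 2013.91 = 656.72
Trade balance (goods + services) = -634.17 + 656.72 = 22.55
Net primary income = 721.16 - 204.74 = 516.42
Net secondary income = 494.95 - 167.97 = 326.98
Current account = 22.55 + 516.42 + 326.98 = 865.95
Financial account = -(865.95 + (-40.91) + (-74.33)) = -750.71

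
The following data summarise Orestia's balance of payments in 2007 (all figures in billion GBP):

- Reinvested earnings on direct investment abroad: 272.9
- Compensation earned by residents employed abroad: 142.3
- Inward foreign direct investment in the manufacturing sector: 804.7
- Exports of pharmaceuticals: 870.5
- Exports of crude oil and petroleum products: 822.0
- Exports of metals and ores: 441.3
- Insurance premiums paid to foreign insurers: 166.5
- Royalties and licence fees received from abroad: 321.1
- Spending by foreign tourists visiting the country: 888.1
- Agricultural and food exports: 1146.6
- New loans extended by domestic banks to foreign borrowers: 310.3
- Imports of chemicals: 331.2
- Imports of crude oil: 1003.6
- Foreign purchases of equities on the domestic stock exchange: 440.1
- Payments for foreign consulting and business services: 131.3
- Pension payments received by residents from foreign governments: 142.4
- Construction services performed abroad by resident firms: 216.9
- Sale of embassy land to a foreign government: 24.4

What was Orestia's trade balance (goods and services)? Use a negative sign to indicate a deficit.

Goods: 870.5 + 1146.6 - 1003.6 + 822.0 - 331.2 + 441.3 = 1945.6
Services: -131.3 + 888.1 + 321.1 + 216.9 - 166.5 = 1128.3
Trade balance = 1945.6 + 1128.3 = 3073.9
(Excluded from the trade balance — primary income: reinvested earnings on direct investment abroad 272.9, compensation earned by residents employed abroad 142.3; financial account: inward foreign direct investment in the manufacturing sector 804.7, new loans extended by domestic banks to foreign borrowers 310.3, foreign purchases of equities on the domestic stock exchange 440.1; secondary income: pension payments received by residents from foreign governments 142.4; capital account: sale of embassy land to a foreign government 24.4.)

3073.9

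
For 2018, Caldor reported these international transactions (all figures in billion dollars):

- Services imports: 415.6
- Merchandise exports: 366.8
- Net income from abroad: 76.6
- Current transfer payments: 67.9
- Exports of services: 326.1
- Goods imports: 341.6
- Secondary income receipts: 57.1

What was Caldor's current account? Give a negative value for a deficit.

1.5

Goods balance = 366.8 - 341.6 = 25.2
Services balance = 326.1 - 415.6 = -89.5
Trade balance (goods + services) = 25.2 + (-89.5) = -64.3
Net primary income = 76.6
Net secondary income = 57.1 - 67.9 = -10.8
Current account = -64.3 + 76.6 + (-10.8) = 1.5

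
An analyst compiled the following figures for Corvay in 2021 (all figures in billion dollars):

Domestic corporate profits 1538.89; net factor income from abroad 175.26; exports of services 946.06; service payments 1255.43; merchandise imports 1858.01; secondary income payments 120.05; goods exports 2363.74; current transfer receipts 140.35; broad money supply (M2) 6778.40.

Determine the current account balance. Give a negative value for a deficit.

391.92

Goods balance = 2363.74 - 1858.01 = 505.73
Services balance = 946.06 - 1255.43 = -309.37
Trade balance (goods + services) = 505.73 + (-309.37) = 196.36
Net primary income = 175.26
Net secondary income = 140.35 - 120.05 = 20.30
Current account = 196.36 + 175.26 + 20.30 = 391.92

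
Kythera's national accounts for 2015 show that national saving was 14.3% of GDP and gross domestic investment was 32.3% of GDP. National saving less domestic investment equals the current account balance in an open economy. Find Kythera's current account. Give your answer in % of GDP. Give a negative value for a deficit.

-18.0

CA = S - I = 14.3 - 32.3 = -18.0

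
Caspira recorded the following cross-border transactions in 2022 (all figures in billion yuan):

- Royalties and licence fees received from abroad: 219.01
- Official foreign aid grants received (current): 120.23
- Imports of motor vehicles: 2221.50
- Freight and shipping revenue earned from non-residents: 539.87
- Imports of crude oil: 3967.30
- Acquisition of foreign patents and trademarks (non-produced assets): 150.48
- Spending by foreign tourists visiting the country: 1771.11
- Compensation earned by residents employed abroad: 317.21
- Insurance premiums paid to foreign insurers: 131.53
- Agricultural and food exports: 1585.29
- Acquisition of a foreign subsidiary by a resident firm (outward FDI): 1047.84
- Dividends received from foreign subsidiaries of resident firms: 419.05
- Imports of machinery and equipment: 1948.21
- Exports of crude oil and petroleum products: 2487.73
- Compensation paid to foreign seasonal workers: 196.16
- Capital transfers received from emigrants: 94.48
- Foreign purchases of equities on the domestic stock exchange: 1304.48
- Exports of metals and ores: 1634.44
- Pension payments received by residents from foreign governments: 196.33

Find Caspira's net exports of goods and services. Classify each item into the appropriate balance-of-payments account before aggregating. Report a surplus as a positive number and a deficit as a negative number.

Goods: -3967.30 - 2221.50 - 1948.21 + 2487.73 + 1634.44 + 1585.29 = -2429.55
Services: -131.53 + 1771.11 + 219.01 + 539.87 = 2398.46
Trade balance = -2429.55 + 2398.46 = -31.09
(Excluded from the trade balance — secondary income: official foreign aid grants received (current) 120.23, pension payments received by residents from foreign governments 196.33; capital account: acquisition of foreign patents and trademarks (non-produced assets) 150.48, capital transfers received from emigrants 94.48; primary income: compensation earned by residents employed abroad 317.21, dividends received from foreign subsidiaries of resident firms 419.05, compensation paid to foreign seasonal workers 196.16; financial account: acquisition of a foreign subsidiary by a resident firm (outward FDI) 1047.84, foreign purchases of equities on the domestic stock exchange 1304.48.)

-31.09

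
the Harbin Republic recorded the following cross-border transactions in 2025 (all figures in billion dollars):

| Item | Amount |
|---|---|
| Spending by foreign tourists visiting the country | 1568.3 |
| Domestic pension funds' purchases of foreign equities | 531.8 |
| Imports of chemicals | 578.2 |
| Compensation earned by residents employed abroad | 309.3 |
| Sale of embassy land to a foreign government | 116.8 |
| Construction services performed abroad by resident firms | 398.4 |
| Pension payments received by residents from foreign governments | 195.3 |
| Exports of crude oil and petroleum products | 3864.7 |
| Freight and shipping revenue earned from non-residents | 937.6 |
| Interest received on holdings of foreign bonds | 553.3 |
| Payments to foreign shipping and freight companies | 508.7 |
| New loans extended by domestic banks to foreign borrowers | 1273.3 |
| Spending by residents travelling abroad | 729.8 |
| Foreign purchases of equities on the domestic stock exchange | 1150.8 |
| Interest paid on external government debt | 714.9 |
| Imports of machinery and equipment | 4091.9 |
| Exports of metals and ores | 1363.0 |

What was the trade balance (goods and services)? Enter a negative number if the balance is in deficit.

Goods: 3864.7 - 4091.9 - 578.2 + 1363.0 = 557.6
Services: 398.4 + 1568.3 - 729.8 + 937.6 - 508.7 = 1665.8
Trade balance = 557.6 + 1665.8 = 2223.4
(Excluded from the trade balance — financial account: domestic pension funds' purchases of foreign equities 531.8, new loans extended by domestic banks to foreign borrowers 1273.3, foreign purchases of equities on the domestic stock exchange 1150.8; primary income: compensation earned by residents employed abroad 309.3, interest received on holdings of foreign bonds 553.3, interest paid on external government debt 714.9; capital account: sale of embassy land to a foreign government 116.8; secondary income: pension payments received by residents from foreign governments 195.3.)

2223.4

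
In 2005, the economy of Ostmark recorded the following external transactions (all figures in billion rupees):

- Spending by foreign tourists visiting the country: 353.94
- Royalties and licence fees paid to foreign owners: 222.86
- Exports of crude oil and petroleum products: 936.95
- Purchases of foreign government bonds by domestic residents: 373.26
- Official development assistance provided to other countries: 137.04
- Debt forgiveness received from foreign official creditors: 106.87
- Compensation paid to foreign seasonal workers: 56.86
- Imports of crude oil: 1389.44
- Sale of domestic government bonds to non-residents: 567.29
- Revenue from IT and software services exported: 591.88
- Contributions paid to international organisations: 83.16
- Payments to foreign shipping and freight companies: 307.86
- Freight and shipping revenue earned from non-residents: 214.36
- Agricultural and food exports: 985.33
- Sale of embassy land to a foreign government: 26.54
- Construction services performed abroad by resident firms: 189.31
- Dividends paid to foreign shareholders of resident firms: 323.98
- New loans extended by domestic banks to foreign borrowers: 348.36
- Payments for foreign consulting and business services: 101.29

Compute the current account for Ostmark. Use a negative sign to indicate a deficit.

Goods: -1389.44 + 985.33 + 936.95 = 532.84
Services: -101.29 + 591.88 - 222.86 + 353.94 + 214.36 - 307.86 + 189.31 = 717.48
Primary income: -56.86 - 323.98 = -380.84
Secondary income: -137.04 - 83.16 = -220.20
Current account = 532.84 + 717.48 + (-380.84) + (-220.20) = 649.28
(Excluded from the current account — financial account: purchases of foreign government bonds by domestic residents 373.26, sale of domestic government bonds to non-residents 567.29, new loans extended by domestic banks to foreign borrowers 348.36; capital account: debt forgiveness received from foreign official creditors 106.87, sale of embassy land to a foreign government 26.54.)

649.28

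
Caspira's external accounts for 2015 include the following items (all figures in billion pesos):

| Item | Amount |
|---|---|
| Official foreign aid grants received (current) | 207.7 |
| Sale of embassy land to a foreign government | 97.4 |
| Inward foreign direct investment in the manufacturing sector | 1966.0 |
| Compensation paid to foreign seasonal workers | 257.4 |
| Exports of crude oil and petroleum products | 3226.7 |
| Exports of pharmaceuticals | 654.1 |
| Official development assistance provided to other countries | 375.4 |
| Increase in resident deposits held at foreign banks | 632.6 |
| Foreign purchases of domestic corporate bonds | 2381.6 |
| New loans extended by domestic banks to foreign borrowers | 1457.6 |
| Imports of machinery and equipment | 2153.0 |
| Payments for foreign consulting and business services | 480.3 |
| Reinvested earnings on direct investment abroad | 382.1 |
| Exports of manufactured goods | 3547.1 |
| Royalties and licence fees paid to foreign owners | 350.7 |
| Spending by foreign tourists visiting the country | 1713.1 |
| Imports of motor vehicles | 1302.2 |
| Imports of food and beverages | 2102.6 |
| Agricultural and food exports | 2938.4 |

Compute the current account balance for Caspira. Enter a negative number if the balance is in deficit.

5647.6

Goods: 3547.1 + 3226.7 - 2102.6 + 2938.4 + 654.1 - 1302.2 - 2153.0 = 4808.5
Services: -350.7 + 1713.1 - 480.3 = 882.1
Primary income: -257.4 + 382.1 = 124.7
Secondary income: 207.7 - 375.4 = -167.7
Current account = 4808.5 + 882.1 + 124.7 + (-167.7) = 5647.6
(Excluded from the current account — capital account: sale of embassy land to a foreign government 97.4; financial account: inward foreign direct investment in the manufacturing sector 1966.0, increase in resident deposits held at foreign banks 632.6, foreign purchases of domestic corporate bonds 2381.6, new loans extended by domestic banks to foreign borrowers 1457.6.)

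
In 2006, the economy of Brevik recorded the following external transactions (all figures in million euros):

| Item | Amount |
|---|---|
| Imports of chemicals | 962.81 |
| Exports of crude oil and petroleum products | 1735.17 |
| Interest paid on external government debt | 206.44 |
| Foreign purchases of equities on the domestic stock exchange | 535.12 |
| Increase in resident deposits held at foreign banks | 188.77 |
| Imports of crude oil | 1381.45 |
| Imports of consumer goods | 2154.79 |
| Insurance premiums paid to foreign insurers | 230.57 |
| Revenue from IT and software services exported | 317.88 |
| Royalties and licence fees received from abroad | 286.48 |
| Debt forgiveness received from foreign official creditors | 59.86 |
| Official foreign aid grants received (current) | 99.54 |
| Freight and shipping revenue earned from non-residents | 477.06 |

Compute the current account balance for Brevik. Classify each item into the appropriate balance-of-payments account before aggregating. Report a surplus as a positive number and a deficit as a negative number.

Goods: -1381.45 + 1735.17 - 2154.79 - 962.81 = -2763.88
Services: -230.57 + 477.06 + 317.88 + 286.48 = 850.85
Primary income: -206.44
Secondary income: 99.54
Current account = (-2763.88) + 850.85 + (-206.44) + 99.54 = -2019.93
(Excluded from the current account — financial account: foreign purchases of equities on the domestic stock exchange 535.12, increase in resident deposits held at foreign banks 188.77; capital account: debt forgiveness received from foreign official creditors 59.86.)

-2019.93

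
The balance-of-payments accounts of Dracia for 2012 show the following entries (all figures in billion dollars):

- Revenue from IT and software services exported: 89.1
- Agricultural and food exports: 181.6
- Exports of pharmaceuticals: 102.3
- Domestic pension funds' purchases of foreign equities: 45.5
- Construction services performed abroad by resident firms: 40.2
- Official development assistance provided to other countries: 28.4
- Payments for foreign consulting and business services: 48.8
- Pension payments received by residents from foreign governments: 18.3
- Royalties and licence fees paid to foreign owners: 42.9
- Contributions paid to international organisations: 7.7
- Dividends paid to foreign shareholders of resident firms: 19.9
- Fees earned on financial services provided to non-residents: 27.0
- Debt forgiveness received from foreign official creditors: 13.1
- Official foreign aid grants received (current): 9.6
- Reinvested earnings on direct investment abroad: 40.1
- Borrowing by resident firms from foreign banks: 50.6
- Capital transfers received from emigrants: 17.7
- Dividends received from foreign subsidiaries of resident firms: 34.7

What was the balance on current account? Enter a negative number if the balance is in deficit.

395.2

Goods: 102.3 + 181.6 = 283.9
Services: 27.0 - 48.8 - 42.9 + 89.1 + 40.2 = 64.6
Primary income: -19.9 + 34.7 + 40.1 = 54.9
Secondary income: 9.6 + 18.3 - 7.7 - 28.4 = -8.2
Current account = 283.9 + 64.6 + 54.9 + (-8.2) = 395.2
(Excluded from the current account — financial account: domestic pension funds' purchases of foreign equities 45.5, borrowing by resident firms from foreign banks 50.6; capital account: debt forgiveness received from foreign official creditors 13.1, capital transfers received from emigrants 17.7.)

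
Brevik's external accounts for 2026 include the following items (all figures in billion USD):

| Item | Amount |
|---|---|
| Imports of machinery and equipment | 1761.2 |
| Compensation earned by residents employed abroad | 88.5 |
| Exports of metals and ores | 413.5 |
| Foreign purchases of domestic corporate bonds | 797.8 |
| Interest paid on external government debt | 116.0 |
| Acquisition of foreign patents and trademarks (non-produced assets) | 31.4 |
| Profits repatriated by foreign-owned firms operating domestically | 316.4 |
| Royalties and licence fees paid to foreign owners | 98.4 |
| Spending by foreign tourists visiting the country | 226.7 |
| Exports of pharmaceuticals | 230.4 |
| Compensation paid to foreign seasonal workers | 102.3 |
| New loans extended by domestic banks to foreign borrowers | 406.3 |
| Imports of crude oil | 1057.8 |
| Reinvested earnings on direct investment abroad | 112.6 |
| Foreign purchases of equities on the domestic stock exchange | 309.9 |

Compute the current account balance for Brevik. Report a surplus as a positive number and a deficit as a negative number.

Goods: -1761.2 + 413.5 + 230.4 - 1057.8 = -2175.1
Services: 226.7 - 98.4 = 128.3
Primary income: 88.5 - 102.3 - 116.0 + 112.6 - 316.4 = -333.6
Current account = (-2175.1) + 128.3 + (-333.6) = -2380.4
(Excluded from the current account — financial account: foreign purchases of domestic corporate bonds 797.8, new loans extended by domestic banks to foreign borrowers 406.3, foreign purchases of equities on the domestic stock exchange 309.9; capital account: acquisition of foreign patents and trademarks (non-produced assets) 31.4.)

-2380.4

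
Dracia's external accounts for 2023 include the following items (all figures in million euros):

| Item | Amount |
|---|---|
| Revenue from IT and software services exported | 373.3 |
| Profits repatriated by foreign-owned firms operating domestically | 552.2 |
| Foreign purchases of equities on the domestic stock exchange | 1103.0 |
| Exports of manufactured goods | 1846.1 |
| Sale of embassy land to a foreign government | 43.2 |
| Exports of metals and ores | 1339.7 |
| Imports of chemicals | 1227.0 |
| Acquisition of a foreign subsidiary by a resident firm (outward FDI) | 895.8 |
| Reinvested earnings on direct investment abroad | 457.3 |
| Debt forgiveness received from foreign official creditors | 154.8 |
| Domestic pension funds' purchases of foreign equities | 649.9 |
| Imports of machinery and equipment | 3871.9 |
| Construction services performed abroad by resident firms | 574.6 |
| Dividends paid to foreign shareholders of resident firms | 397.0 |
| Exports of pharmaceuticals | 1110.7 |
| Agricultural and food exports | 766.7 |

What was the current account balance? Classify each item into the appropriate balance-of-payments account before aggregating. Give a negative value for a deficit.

420.3

Goods: 1846.1 - 1227.0 + 766.7 + 1110.7 + 1339.7 - 3871.9 = -35.7
Services: 373.3 + 574.6 = 947.9
Primary income: -552.2 + 457.3 - 397.0 = -491.9
Current account = (-35.7) + 947.9 + (-491.9) = 420.3
(Excluded from the current account — financial account: foreign purchases of equities on the domestic stock exchange 1103.0, acquisition of a foreign subsidiary by a resident firm (outward FDI) 895.8, domestic pension funds' purchases of foreign equities 649.9; capital account: sale of embassy land to a foreign government 43.2, debt forgiveness received from foreign official creditors 154.8.)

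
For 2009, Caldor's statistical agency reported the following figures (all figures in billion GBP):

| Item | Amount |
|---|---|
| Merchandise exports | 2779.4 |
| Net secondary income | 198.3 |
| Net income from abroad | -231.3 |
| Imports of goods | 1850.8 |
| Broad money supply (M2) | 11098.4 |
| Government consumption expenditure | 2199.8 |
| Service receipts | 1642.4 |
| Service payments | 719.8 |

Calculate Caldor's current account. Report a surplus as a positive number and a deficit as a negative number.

Goods balance = 2779.4 - 1850.8 = 928.6
Services balance = 1642.4 - 719.8 = 922.6
Trade balance (goods + services) = 928.6 + 922.6 = 1851.2
Net primary income = -231.3
Net secondary income = 198.3
Current account = 1851.2 + (-231.3) + 198.3 = 1818.2

1818.2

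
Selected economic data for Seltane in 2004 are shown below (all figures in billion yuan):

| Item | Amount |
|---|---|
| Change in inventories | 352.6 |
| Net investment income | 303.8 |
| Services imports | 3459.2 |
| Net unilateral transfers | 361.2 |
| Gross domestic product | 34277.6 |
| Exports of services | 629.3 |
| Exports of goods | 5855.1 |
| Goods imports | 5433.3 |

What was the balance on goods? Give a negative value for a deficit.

Goods balance = 5855.1 - 5433.3 = 421.8

421.8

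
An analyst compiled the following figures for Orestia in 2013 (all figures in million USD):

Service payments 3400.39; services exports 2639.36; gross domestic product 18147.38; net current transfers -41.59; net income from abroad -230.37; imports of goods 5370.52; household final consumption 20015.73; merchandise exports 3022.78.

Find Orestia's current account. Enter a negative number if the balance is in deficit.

Goods balance = 3022.78 - 5370.52 = -2347.74
Services balance = 2639.36 - 3400.39 = -761.03
Trade balance (goods + services) = -2347.74 + (-761.03) = -3108.77
Net primary income = -230.37
Net secondary income = -41.59
Current account = -3108.77 + (-230.37) + (-41.59) = -3380.73

-3380.73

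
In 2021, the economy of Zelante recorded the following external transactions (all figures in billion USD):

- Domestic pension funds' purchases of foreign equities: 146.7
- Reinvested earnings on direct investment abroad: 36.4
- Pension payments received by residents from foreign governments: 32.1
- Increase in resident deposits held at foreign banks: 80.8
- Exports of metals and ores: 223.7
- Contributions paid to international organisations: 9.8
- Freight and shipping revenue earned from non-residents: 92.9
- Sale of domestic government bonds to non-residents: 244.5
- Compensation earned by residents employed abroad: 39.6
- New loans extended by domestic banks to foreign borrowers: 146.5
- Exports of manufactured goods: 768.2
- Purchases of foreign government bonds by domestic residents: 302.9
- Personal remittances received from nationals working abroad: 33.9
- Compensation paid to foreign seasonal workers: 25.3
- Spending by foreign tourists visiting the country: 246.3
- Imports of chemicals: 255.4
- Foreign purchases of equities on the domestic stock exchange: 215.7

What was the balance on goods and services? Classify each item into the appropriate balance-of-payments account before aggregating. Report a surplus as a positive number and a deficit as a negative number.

1075.7

Goods: 768.2 + 223.7 - 255.4 = 736.5
Services: 92.9 + 246.3 = 339.2
Trade balance = 736.5 + 339.2 = 1075.7
(Excluded from the trade balance — financial account: domestic pension funds' purchases of foreign equities 146.7, increase in resident deposits held at foreign banks 80.8, sale of domestic government bonds to non-residents 244.5, new loans extended by domestic banks to foreign borrowers 146.5, purchases of foreign government bonds by domestic residents 302.9, foreign purchases of equities on the domestic stock exchange 215.7; primary income: reinvested earnings on direct investment abroad 36.4, compensation earned by residents employed abroad 39.6, compensation paid to foreign seasonal workers 25.3; secondary income: pension payments received by residents from foreign governments 32.1, contributions paid to international organisations 9.8, personal remittances received from nationals working abroad 33.9.)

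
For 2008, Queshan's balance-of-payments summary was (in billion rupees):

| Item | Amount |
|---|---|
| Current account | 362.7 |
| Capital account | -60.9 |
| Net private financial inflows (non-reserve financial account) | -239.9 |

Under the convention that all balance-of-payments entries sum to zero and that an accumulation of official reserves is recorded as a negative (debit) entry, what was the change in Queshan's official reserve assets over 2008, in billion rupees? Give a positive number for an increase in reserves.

Official reserve transactions balance = -(362.7 + (-60.9) + (-239.9)) = -61.9
An accumulation of reserves is recorded as a debit (negative entry), so the change in the stock of reserves is the negative of that balance.
Change in official reserves = -(-61.9) = 61.9

61.9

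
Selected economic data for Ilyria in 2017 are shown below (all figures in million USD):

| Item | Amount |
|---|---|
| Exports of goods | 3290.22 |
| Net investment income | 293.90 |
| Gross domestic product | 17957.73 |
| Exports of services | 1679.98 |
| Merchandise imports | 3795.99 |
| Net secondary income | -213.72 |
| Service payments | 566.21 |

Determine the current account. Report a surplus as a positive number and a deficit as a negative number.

688.18

Goods balance = 3290.22 - 3795.99 = -505.77
Services balance = 1679.98 - 566.21 = 1113.77
Trade balance (goods + services) = -505.77 + 1113.77 = 608.00
Net primary income = 293.90
Net secondary income = -213.72
Current account = 608.00 + 293.90 + (-213.72) = 688.18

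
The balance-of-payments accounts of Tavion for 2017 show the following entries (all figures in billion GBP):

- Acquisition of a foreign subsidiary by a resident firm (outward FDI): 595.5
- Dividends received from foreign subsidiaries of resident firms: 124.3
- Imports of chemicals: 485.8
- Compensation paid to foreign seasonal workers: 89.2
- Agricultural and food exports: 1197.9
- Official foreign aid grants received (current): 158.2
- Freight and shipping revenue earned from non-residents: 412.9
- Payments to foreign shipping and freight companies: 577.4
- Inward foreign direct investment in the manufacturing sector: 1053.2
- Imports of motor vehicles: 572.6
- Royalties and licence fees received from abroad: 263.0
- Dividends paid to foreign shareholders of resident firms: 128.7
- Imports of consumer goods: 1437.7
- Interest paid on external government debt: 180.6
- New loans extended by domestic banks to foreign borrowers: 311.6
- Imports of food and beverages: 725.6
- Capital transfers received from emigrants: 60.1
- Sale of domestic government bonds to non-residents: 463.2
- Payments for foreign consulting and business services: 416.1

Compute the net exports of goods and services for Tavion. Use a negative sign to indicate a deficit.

Goods: -572.6 + 1197.9 - 1437.7 - 725.6 - 485.8 = -2023.8
Services: -577.4 - 416.1 + 263.0 + 412.9 = -317.6
Trade balance = -2023.8 + (-317.6) = -2341.4
(Excluded from the trade balance — financial account: acquisition of a foreign subsidiary by a resident firm (outward FDI) 595.5, inward foreign direct investment in the manufacturing sector 1053.2, new loans extended by domestic banks to foreign borrowers 311.6, sale of domestic government bonds to non-residents 463.2; primary income: dividends received from foreign subsidiaries of resident firms 124.3, compensation paid to foreign seasonal workers 89.2, dividends paid to foreign shareholders of resident firms 128.7, interest paid on external government debt 180.6; secondary income: official foreign aid grants received (current) 158.2; capital account: capital transfers received from emigrants 60.1.)

-2341.4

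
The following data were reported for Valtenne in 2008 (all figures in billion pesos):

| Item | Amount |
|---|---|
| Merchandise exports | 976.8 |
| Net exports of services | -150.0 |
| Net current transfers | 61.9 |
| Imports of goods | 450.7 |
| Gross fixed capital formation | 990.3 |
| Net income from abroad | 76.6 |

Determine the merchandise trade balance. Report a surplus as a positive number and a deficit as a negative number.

Goods balance = 976.8 - 450.7 = 526.1

526.1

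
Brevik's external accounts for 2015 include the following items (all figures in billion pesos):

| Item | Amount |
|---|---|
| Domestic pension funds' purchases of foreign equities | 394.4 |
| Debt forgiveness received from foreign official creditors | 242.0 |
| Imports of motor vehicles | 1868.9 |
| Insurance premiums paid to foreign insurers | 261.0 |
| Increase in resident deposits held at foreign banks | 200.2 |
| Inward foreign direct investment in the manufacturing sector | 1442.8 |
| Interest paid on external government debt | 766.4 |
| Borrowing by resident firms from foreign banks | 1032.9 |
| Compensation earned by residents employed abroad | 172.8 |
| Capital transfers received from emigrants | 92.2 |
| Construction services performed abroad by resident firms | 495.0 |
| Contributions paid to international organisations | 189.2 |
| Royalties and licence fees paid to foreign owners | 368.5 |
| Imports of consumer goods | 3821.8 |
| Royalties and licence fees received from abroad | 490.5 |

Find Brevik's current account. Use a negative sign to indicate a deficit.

-6117.5

Goods: -3821.8 - 1868.9 = -5690.7
Services: -368.5 + 495.0 - 261.0 + 490.5 = 356.0
Primary income: -766.4 + 172.8 = -593.6
Secondary income: -189.2
Current account = (-5690.7) + 356.0 + (-593.6) + (-189.2) = -6117.5
(Excluded from the current account — financial account: domestic pension funds' purchases of foreign equities 394.4, increase in resident deposits held at foreign banks 200.2, inward foreign direct investment in the manufacturing sector 1442.8, borrowing by resident firms from foreign banks 1032.9; capital account: debt forgiveness received from foreign official creditors 242.0, capital transfers received from emigrants 92.2.)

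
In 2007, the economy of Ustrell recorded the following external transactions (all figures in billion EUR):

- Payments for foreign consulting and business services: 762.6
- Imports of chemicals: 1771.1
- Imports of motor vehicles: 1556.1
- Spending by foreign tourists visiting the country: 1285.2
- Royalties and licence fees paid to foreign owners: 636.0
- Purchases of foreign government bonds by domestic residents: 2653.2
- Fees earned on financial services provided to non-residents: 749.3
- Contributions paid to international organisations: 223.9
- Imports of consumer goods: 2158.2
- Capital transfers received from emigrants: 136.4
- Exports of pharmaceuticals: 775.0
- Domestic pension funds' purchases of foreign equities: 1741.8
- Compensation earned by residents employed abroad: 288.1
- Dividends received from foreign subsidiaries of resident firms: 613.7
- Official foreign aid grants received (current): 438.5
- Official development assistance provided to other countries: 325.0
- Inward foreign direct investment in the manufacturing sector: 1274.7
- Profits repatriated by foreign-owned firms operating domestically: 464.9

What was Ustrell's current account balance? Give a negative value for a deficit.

-3748.0

Goods: 775.0 - 1771.1 - 1556.1 - 2158.2 = -4710.4
Services: 749.3 - 762.6 + 1285.2 - 636.0 = 635.9
Primary income: 288.1 - 464.9 + 613.7 = 436.9
Secondary income: -223.9 + 438.5 - 325.0 = -110.4
Current account = (-4710.4) + 635.9 + 436.9 + (-110.4) = -3748.0
(Excluded from the current account — financial account: purchases of foreign government bonds by domestic residents 2653.2, domestic pension funds' purchases of foreign equities 1741.8, inward foreign direct investment in the manufacturing sector 1274.7; capital account: capital transfers received from emigrants 136.4.)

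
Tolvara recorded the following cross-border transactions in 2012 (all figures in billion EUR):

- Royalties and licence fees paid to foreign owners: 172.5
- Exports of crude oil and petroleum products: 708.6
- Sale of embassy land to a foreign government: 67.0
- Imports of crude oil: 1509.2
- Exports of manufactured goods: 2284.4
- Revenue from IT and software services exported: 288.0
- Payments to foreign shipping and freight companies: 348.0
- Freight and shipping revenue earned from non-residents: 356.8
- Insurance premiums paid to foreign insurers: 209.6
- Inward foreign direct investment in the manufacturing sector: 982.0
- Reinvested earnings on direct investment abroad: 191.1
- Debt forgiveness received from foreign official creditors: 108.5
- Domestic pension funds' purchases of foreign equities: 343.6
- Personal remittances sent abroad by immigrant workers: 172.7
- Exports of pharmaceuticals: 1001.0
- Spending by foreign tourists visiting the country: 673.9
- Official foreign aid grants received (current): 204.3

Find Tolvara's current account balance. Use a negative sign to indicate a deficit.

3296.1

Goods: -1509.2 + 1001.0 + 2284.4 + 708.6 = 2484.8
Services: -348.0 - 209.6 + 356.8 - 172.5 + 673.9 + 288.0 = 588.6
Primary income: 191.1
Secondary income: -172.7 + 204.3 = 31.6
Current account = 2484.8 + 588.6 + 191.1 + 31.6 = 3296.1
(Excluded from the current account — capital account: sale of embassy land to a foreign government 67.0, debt forgiveness received from foreign official creditors 108.5; financial account: inward foreign direct investment in the manufacturing sector 982.0, domestic pension funds' purchases of foreign equities 343.6.)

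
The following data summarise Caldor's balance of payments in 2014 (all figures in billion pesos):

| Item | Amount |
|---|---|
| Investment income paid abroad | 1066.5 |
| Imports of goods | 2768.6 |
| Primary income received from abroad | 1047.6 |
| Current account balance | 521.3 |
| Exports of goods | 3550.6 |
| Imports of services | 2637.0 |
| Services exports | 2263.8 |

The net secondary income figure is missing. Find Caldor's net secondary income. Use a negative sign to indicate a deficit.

Current account = goods balance + services balance + net primary income + net secondary income
Sum of the known components = 389.9
Net secondary income = CA - (known components) = 521.3 - 389.9 = 131.4

131.4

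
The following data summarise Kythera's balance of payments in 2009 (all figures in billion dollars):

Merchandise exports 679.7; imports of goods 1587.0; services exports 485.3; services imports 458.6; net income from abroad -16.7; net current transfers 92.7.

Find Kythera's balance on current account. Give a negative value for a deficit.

-804.6

Goods balance = 679.7 - 1587.0 = -907.3
Services balance = 485.3 - 458.6 = 26.7
Trade balance (goods + services) = -907.3 + 26.7 = -880.6
Net primary income = -16.7
Net secondary income = 92.7
Current account = -880.6 + (-16.7) + 92.7 = -804.6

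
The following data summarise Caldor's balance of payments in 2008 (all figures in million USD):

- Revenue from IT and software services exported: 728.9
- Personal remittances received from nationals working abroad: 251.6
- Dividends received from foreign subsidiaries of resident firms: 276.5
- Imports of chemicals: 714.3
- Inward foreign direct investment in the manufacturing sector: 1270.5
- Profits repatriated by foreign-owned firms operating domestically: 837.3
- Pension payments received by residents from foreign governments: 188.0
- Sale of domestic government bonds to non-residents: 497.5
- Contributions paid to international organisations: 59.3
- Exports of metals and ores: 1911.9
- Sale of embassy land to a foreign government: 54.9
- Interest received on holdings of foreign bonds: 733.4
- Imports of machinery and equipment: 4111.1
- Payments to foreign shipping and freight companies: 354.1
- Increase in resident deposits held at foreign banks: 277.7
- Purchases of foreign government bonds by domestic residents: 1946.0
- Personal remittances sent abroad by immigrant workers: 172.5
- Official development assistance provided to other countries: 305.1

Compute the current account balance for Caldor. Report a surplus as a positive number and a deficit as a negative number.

Goods: 1911.9 - 4111.1 - 714.3 = -2913.5
Services: -354.1 + 728.9 = 374.8
Primary income: 733.4 - 837.3 + 276.5 = 172.6
Secondary income: -172.5 + 188.0 - 59.3 - 305.1 + 251.6 = -97.3
Current account = (-2913.5) + 374.8 + 172.6 + (-97.3) = -2463.4
(Excluded from the current account — financial account: inward foreign direct investment in the manufacturing sector 1270.5, sale of domestic government bonds to non-residents 497.5, increase in resident deposits held at foreign banks 277.7, purchases of foreign government bonds by domestic residents 1946.0; capital account: sale of embassy land to a foreign government 54.9.)

-2463.4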